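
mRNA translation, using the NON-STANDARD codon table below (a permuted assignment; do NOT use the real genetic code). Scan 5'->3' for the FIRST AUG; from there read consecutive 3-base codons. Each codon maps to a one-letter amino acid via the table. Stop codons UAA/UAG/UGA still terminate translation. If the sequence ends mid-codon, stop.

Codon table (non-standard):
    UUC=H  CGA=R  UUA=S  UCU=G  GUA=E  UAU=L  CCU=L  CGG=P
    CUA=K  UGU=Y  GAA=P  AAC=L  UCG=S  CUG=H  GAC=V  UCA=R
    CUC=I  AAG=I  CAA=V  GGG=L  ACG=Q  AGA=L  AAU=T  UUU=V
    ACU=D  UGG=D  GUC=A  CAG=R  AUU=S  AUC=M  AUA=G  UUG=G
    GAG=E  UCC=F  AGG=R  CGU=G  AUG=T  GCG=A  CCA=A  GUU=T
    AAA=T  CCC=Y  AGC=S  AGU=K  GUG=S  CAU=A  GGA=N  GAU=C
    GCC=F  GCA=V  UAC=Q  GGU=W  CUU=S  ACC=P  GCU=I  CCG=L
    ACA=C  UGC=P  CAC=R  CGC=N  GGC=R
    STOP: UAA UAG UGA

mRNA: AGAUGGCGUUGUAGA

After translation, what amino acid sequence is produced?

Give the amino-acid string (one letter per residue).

Answer: TAG

Derivation:
start AUG at pos 2
pos 2: AUG -> T; peptide=T
pos 5: GCG -> A; peptide=TA
pos 8: UUG -> G; peptide=TAG
pos 11: UAG -> STOP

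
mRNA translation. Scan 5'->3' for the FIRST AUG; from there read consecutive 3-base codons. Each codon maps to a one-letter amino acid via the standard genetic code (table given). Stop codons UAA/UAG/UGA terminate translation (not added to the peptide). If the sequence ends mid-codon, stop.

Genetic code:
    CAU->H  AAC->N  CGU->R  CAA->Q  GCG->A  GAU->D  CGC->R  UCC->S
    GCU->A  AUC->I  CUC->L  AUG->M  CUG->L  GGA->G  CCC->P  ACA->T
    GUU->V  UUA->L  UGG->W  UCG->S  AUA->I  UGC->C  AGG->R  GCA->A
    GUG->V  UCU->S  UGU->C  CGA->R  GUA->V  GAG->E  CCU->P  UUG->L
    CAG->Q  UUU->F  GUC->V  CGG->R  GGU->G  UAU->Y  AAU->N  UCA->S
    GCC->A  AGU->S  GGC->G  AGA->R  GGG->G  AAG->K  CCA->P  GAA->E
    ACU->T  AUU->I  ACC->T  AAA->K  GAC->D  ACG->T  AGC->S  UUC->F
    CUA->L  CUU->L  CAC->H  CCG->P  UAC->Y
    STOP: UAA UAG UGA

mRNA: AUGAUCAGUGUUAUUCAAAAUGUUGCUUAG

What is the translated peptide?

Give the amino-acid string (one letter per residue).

Answer: MISVIQNVA

Derivation:
start AUG at pos 0
pos 0: AUG -> M; peptide=M
pos 3: AUC -> I; peptide=MI
pos 6: AGU -> S; peptide=MIS
pos 9: GUU -> V; peptide=MISV
pos 12: AUU -> I; peptide=MISVI
pos 15: CAA -> Q; peptide=MISVIQ
pos 18: AAU -> N; peptide=MISVIQN
pos 21: GUU -> V; peptide=MISVIQNV
pos 24: GCU -> A; peptide=MISVIQNVA
pos 27: UAG -> STOP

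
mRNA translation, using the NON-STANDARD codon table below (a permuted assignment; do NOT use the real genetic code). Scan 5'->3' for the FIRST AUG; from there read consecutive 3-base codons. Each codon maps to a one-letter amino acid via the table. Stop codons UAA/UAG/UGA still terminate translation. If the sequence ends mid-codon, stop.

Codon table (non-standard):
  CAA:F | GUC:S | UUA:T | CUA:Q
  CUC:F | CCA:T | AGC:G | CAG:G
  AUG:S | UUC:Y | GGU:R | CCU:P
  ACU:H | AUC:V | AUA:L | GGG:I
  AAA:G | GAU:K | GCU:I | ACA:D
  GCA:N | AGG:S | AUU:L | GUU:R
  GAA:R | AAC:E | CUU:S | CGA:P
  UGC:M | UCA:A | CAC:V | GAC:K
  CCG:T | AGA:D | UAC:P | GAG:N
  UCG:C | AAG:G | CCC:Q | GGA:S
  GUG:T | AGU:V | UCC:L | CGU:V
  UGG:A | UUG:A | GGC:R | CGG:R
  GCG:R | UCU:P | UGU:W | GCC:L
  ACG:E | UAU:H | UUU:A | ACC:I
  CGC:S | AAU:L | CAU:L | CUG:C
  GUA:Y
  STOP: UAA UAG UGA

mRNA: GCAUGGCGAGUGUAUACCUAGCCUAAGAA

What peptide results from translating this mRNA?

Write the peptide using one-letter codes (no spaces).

Answer: SRVYPQL

Derivation:
start AUG at pos 2
pos 2: AUG -> S; peptide=S
pos 5: GCG -> R; peptide=SR
pos 8: AGU -> V; peptide=SRV
pos 11: GUA -> Y; peptide=SRVY
pos 14: UAC -> P; peptide=SRVYP
pos 17: CUA -> Q; peptide=SRVYPQ
pos 20: GCC -> L; peptide=SRVYPQL
pos 23: UAA -> STOP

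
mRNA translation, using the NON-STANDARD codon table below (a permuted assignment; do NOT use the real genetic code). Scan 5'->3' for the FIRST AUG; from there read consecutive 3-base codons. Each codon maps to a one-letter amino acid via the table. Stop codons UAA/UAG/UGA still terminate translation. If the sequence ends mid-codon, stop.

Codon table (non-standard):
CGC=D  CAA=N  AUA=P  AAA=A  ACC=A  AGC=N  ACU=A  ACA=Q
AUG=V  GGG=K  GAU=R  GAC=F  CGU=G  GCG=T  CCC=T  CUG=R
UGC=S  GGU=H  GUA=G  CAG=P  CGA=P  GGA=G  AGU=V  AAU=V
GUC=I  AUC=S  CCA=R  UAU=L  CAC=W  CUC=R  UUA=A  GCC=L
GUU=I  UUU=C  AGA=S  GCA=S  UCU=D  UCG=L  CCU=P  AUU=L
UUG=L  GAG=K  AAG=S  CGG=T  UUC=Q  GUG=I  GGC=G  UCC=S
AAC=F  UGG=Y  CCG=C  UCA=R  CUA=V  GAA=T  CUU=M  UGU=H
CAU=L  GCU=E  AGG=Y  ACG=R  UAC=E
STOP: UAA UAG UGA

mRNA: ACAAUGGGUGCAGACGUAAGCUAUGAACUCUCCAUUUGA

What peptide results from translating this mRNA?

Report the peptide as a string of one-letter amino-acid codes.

start AUG at pos 3
pos 3: AUG -> V; peptide=V
pos 6: GGU -> H; peptide=VH
pos 9: GCA -> S; peptide=VHS
pos 12: GAC -> F; peptide=VHSF
pos 15: GUA -> G; peptide=VHSFG
pos 18: AGC -> N; peptide=VHSFGN
pos 21: UAU -> L; peptide=VHSFGNL
pos 24: GAA -> T; peptide=VHSFGNLT
pos 27: CUC -> R; peptide=VHSFGNLTR
pos 30: UCC -> S; peptide=VHSFGNLTRS
pos 33: AUU -> L; peptide=VHSFGNLTRSL
pos 36: UGA -> STOP

Answer: VHSFGNLTRSL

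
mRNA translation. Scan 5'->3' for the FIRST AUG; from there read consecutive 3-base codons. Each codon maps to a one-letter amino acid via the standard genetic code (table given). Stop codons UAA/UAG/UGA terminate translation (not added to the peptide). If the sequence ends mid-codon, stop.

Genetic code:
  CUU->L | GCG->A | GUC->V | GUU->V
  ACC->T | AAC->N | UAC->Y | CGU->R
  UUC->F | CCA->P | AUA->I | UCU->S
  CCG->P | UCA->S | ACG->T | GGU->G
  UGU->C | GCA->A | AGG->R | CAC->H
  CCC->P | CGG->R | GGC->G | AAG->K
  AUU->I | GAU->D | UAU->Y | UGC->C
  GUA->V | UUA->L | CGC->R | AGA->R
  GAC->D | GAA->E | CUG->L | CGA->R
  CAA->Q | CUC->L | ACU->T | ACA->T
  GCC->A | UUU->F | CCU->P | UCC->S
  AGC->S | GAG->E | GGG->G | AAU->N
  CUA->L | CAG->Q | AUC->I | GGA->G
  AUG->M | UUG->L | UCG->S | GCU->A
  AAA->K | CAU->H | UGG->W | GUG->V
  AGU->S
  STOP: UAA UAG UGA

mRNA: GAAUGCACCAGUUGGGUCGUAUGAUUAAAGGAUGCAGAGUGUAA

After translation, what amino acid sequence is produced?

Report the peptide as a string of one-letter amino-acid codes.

Answer: MHQLGRMIKGCRV

Derivation:
start AUG at pos 2
pos 2: AUG -> M; peptide=M
pos 5: CAC -> H; peptide=MH
pos 8: CAG -> Q; peptide=MHQ
pos 11: UUG -> L; peptide=MHQL
pos 14: GGU -> G; peptide=MHQLG
pos 17: CGU -> R; peptide=MHQLGR
pos 20: AUG -> M; peptide=MHQLGRM
pos 23: AUU -> I; peptide=MHQLGRMI
pos 26: AAA -> K; peptide=MHQLGRMIK
pos 29: GGA -> G; peptide=MHQLGRMIKG
pos 32: UGC -> C; peptide=MHQLGRMIKGC
pos 35: AGA -> R; peptide=MHQLGRMIKGCR
pos 38: GUG -> V; peptide=MHQLGRMIKGCRV
pos 41: UAA -> STOP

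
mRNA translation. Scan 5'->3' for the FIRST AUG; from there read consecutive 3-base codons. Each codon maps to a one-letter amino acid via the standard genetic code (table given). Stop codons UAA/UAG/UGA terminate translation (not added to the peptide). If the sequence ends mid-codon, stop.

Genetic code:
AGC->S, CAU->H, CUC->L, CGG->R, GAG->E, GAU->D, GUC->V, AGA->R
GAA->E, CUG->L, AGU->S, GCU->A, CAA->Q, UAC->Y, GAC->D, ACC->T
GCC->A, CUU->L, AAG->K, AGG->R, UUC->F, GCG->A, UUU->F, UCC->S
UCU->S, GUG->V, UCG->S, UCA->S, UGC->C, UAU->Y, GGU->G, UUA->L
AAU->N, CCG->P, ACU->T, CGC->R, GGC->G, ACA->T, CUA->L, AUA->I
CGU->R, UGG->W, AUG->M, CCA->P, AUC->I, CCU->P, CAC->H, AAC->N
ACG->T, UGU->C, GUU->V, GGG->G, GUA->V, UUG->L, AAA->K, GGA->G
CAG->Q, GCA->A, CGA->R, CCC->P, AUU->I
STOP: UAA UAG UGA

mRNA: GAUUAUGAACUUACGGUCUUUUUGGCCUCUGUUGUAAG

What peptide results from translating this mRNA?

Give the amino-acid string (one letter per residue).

Answer: MNLRSFWPLL

Derivation:
start AUG at pos 4
pos 4: AUG -> M; peptide=M
pos 7: AAC -> N; peptide=MN
pos 10: UUA -> L; peptide=MNL
pos 13: CGG -> R; peptide=MNLR
pos 16: UCU -> S; peptide=MNLRS
pos 19: UUU -> F; peptide=MNLRSF
pos 22: UGG -> W; peptide=MNLRSFW
pos 25: CCU -> P; peptide=MNLRSFWP
pos 28: CUG -> L; peptide=MNLRSFWPL
pos 31: UUG -> L; peptide=MNLRSFWPLL
pos 34: UAA -> STOP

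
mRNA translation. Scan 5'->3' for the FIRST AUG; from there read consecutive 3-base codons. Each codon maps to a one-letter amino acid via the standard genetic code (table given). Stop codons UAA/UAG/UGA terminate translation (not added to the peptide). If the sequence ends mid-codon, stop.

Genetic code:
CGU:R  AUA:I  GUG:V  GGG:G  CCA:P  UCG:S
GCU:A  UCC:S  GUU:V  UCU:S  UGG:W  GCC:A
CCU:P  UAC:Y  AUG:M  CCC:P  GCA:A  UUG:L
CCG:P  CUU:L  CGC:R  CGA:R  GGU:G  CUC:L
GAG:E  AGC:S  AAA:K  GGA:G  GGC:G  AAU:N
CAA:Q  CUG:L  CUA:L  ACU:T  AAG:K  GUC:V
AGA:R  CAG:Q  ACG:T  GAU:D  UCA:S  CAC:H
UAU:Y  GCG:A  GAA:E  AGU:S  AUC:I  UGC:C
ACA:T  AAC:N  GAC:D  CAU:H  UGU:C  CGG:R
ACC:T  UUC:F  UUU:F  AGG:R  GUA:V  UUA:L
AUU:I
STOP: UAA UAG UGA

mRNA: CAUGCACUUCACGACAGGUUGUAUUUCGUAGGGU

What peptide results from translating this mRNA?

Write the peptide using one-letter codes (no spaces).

Answer: MHFTTGCIS

Derivation:
start AUG at pos 1
pos 1: AUG -> M; peptide=M
pos 4: CAC -> H; peptide=MH
pos 7: UUC -> F; peptide=MHF
pos 10: ACG -> T; peptide=MHFT
pos 13: ACA -> T; peptide=MHFTT
pos 16: GGU -> G; peptide=MHFTTG
pos 19: UGU -> C; peptide=MHFTTGC
pos 22: AUU -> I; peptide=MHFTTGCI
pos 25: UCG -> S; peptide=MHFTTGCIS
pos 28: UAG -> STOP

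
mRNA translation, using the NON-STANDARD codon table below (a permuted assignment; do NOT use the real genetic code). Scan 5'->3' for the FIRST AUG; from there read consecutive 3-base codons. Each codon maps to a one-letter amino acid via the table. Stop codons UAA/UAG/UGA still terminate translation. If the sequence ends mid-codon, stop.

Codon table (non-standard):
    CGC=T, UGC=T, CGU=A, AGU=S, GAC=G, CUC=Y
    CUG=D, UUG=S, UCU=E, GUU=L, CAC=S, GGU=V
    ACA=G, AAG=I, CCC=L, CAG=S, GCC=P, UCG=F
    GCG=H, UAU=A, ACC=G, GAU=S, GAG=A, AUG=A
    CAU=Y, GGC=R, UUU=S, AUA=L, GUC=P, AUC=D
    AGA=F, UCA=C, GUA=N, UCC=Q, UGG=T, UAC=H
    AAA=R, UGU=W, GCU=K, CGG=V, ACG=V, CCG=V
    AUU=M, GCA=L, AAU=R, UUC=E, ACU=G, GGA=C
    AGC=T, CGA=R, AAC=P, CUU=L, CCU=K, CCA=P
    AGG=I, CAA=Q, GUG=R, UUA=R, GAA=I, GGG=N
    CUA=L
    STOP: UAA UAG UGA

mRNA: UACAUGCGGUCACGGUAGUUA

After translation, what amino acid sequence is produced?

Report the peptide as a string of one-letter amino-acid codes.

Answer: AVCV

Derivation:
start AUG at pos 3
pos 3: AUG -> A; peptide=A
pos 6: CGG -> V; peptide=AV
pos 9: UCA -> C; peptide=AVC
pos 12: CGG -> V; peptide=AVCV
pos 15: UAG -> STOP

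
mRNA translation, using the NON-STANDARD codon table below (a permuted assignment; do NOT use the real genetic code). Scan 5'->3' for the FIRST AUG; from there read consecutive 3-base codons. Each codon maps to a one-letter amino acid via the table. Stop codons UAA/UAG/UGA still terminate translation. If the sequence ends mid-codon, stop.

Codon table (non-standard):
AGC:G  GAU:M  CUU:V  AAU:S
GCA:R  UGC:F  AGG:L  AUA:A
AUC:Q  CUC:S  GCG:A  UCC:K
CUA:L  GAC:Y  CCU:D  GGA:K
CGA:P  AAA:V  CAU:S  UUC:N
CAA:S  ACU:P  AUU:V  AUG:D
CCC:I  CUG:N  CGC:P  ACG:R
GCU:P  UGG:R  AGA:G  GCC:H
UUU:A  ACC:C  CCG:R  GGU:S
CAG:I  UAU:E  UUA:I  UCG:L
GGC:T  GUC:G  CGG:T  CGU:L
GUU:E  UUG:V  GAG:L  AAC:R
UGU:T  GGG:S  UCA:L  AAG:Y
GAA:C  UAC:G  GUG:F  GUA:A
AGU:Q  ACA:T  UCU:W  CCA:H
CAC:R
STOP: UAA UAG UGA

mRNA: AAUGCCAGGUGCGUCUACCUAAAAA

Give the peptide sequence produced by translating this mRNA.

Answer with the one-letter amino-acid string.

start AUG at pos 1
pos 1: AUG -> D; peptide=D
pos 4: CCA -> H; peptide=DH
pos 7: GGU -> S; peptide=DHS
pos 10: GCG -> A; peptide=DHSA
pos 13: UCU -> W; peptide=DHSAW
pos 16: ACC -> C; peptide=DHSAWC
pos 19: UAA -> STOP

Answer: DHSAWC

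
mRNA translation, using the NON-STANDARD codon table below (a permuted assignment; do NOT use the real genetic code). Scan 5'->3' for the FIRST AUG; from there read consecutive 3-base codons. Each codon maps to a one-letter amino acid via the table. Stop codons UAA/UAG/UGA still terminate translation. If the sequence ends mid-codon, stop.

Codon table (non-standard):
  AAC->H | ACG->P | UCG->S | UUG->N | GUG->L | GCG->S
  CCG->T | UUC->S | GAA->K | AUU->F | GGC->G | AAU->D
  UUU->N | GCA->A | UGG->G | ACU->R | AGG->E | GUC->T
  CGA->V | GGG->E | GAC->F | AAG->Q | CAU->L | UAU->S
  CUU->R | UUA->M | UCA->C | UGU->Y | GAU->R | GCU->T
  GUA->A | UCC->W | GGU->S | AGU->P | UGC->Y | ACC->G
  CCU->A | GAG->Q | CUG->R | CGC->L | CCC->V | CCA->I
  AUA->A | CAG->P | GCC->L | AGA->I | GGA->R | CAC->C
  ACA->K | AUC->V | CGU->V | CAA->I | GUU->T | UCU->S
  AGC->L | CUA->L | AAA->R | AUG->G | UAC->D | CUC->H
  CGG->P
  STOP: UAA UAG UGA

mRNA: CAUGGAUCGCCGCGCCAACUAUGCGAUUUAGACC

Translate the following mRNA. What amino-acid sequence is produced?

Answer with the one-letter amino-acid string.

start AUG at pos 1
pos 1: AUG -> G; peptide=G
pos 4: GAU -> R; peptide=GR
pos 7: CGC -> L; peptide=GRL
pos 10: CGC -> L; peptide=GRLL
pos 13: GCC -> L; peptide=GRLLL
pos 16: AAC -> H; peptide=GRLLLH
pos 19: UAU -> S; peptide=GRLLLHS
pos 22: GCG -> S; peptide=GRLLLHSS
pos 25: AUU -> F; peptide=GRLLLHSSF
pos 28: UAG -> STOP

Answer: GRLLLHSSF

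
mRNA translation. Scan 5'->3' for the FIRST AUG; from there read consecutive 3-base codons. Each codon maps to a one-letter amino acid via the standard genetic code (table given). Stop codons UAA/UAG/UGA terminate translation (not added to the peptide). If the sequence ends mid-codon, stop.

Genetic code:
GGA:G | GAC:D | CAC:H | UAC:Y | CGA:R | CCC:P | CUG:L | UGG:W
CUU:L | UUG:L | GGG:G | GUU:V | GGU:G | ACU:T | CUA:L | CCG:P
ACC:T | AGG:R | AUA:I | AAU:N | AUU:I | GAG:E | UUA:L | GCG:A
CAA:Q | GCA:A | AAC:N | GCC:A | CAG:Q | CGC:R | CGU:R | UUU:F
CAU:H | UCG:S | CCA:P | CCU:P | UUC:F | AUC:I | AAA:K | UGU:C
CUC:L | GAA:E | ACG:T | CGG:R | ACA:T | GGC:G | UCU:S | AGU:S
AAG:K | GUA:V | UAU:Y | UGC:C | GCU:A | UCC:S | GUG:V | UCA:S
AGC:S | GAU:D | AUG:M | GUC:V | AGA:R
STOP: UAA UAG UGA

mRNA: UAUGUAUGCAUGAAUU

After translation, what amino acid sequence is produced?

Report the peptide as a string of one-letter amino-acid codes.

Answer: MYA

Derivation:
start AUG at pos 1
pos 1: AUG -> M; peptide=M
pos 4: UAU -> Y; peptide=MY
pos 7: GCA -> A; peptide=MYA
pos 10: UGA -> STOP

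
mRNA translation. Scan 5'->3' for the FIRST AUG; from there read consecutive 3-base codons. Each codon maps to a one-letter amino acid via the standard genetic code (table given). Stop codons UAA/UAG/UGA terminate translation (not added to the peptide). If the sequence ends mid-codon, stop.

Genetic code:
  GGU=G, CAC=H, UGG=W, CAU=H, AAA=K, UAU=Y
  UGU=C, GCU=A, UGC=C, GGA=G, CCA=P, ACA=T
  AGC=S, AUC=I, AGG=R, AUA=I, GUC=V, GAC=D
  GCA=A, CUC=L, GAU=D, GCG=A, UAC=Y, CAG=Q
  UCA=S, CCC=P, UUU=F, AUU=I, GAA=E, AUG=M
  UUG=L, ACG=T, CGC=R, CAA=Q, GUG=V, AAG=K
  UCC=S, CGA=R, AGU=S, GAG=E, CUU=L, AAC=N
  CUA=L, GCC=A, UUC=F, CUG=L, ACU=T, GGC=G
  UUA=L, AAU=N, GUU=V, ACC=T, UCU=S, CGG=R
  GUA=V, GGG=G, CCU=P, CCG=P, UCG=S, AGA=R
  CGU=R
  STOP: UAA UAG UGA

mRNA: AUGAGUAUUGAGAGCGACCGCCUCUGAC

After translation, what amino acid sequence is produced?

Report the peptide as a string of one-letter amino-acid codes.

start AUG at pos 0
pos 0: AUG -> M; peptide=M
pos 3: AGU -> S; peptide=MS
pos 6: AUU -> I; peptide=MSI
pos 9: GAG -> E; peptide=MSIE
pos 12: AGC -> S; peptide=MSIES
pos 15: GAC -> D; peptide=MSIESD
pos 18: CGC -> R; peptide=MSIESDR
pos 21: CUC -> L; peptide=MSIESDRL
pos 24: UGA -> STOP

Answer: MSIESDRL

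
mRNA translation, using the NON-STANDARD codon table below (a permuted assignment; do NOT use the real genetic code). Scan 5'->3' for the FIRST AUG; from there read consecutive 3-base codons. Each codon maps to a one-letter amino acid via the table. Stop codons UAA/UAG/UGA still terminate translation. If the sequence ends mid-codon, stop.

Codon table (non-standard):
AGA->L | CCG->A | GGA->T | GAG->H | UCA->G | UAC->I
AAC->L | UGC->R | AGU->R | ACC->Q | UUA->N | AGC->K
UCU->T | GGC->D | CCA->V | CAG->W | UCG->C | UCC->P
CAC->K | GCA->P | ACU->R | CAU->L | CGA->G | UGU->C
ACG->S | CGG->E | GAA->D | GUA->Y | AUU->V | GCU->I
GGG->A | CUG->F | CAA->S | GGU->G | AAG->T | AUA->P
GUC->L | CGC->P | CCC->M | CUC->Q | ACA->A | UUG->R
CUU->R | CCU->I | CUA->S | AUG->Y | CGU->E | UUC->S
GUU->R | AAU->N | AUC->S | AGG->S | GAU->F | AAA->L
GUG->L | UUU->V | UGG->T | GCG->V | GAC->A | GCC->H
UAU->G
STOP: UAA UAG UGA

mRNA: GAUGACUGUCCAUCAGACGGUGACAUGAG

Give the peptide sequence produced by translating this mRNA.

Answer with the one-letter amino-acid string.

Answer: YRLLWSLA

Derivation:
start AUG at pos 1
pos 1: AUG -> Y; peptide=Y
pos 4: ACU -> R; peptide=YR
pos 7: GUC -> L; peptide=YRL
pos 10: CAU -> L; peptide=YRLL
pos 13: CAG -> W; peptide=YRLLW
pos 16: ACG -> S; peptide=YRLLWS
pos 19: GUG -> L; peptide=YRLLWSL
pos 22: ACA -> A; peptide=YRLLWSLA
pos 25: UGA -> STOP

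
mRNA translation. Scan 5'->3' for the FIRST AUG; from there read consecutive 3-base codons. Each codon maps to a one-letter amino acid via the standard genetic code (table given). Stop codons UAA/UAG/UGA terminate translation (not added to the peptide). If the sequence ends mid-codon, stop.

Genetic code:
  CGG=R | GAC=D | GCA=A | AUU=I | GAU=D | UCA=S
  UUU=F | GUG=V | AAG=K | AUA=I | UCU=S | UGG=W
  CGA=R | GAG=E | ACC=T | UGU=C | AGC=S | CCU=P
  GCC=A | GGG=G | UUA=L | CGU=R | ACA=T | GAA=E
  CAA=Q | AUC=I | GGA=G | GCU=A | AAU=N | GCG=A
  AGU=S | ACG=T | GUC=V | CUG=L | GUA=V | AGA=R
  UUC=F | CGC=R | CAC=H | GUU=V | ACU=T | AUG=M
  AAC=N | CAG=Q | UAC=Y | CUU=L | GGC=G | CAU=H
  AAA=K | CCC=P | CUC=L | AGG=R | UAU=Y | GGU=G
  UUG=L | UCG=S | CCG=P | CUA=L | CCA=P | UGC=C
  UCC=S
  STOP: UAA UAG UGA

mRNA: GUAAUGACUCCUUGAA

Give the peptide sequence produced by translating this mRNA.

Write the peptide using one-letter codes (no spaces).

start AUG at pos 3
pos 3: AUG -> M; peptide=M
pos 6: ACU -> T; peptide=MT
pos 9: CCU -> P; peptide=MTP
pos 12: UGA -> STOP

Answer: MTP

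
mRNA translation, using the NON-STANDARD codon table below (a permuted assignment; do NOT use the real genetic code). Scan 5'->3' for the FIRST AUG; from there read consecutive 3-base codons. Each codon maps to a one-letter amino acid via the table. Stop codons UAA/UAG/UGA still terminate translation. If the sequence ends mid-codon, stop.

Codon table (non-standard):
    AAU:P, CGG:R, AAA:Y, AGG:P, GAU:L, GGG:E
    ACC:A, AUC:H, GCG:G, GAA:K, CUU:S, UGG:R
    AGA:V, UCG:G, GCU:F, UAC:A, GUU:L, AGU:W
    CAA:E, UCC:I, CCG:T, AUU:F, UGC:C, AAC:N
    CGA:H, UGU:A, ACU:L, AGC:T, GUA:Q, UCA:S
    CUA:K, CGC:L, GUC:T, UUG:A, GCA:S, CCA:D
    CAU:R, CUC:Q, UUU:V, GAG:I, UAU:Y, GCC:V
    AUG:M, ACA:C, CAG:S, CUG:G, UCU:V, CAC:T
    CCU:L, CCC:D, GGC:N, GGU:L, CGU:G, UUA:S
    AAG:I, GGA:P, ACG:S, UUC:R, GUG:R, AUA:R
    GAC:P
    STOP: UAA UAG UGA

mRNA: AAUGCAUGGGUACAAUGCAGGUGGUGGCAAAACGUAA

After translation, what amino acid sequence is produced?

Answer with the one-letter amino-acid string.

Answer: MREAPSLLNYS

Derivation:
start AUG at pos 1
pos 1: AUG -> M; peptide=M
pos 4: CAU -> R; peptide=MR
pos 7: GGG -> E; peptide=MRE
pos 10: UAC -> A; peptide=MREA
pos 13: AAU -> P; peptide=MREAP
pos 16: GCA -> S; peptide=MREAPS
pos 19: GGU -> L; peptide=MREAPSL
pos 22: GGU -> L; peptide=MREAPSLL
pos 25: GGC -> N; peptide=MREAPSLLN
pos 28: AAA -> Y; peptide=MREAPSLLNY
pos 31: ACG -> S; peptide=MREAPSLLNYS
pos 34: UAA -> STOP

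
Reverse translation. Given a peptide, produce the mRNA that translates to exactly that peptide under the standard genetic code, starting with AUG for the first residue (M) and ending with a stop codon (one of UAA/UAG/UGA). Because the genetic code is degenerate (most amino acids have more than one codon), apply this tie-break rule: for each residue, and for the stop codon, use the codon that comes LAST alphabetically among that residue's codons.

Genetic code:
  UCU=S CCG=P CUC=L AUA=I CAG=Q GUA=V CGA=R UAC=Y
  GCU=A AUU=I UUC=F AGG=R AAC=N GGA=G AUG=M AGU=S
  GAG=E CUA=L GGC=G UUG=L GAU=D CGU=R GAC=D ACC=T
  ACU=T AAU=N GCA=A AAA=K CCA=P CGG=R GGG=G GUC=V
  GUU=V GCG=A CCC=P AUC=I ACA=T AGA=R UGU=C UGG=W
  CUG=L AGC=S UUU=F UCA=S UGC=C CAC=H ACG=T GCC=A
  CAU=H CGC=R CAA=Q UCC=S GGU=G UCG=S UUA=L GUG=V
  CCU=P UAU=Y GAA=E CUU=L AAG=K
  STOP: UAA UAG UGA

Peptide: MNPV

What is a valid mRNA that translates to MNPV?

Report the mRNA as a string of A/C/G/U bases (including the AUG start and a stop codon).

residue 1: M -> AUG (start codon)
residue 2: N codons sorted = AAC,AAU -> pick last = AAU
residue 3: P codons sorted = CCA,CCC,CCG,CCU -> pick last = CCU
residue 4: V codons sorted = GUA,GUC,GUG,GUU -> pick last = GUU
terminator: stop codons sorted = UAA,UAG,UGA -> pick last = UGA

Answer: mRNA: AUGAAUCCUGUUUGA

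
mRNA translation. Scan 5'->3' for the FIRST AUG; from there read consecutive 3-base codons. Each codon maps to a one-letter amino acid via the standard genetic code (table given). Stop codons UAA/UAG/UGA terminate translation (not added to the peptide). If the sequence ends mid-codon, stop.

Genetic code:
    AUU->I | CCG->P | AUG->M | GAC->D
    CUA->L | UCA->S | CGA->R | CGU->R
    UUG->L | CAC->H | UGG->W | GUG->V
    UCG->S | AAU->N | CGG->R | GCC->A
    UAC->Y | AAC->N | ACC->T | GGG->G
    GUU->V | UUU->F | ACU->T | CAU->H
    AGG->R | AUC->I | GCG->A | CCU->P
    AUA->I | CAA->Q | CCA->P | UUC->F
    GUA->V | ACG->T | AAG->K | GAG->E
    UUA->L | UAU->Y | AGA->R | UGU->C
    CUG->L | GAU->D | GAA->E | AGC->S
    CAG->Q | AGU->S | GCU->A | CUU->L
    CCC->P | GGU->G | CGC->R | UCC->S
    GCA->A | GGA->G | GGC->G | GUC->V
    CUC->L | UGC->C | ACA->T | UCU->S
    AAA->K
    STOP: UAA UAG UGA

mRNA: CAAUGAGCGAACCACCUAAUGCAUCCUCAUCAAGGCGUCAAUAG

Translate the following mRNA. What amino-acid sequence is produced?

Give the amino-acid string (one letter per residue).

start AUG at pos 2
pos 2: AUG -> M; peptide=M
pos 5: AGC -> S; peptide=MS
pos 8: GAA -> E; peptide=MSE
pos 11: CCA -> P; peptide=MSEP
pos 14: CCU -> P; peptide=MSEPP
pos 17: AAU -> N; peptide=MSEPPN
pos 20: GCA -> A; peptide=MSEPPNA
pos 23: UCC -> S; peptide=MSEPPNAS
pos 26: UCA -> S; peptide=MSEPPNASS
pos 29: UCA -> S; peptide=MSEPPNASSS
pos 32: AGG -> R; peptide=MSEPPNASSSR
pos 35: CGU -> R; peptide=MSEPPNASSSRR
pos 38: CAA -> Q; peptide=MSEPPNASSSRRQ
pos 41: UAG -> STOP

Answer: MSEPPNASSSRRQ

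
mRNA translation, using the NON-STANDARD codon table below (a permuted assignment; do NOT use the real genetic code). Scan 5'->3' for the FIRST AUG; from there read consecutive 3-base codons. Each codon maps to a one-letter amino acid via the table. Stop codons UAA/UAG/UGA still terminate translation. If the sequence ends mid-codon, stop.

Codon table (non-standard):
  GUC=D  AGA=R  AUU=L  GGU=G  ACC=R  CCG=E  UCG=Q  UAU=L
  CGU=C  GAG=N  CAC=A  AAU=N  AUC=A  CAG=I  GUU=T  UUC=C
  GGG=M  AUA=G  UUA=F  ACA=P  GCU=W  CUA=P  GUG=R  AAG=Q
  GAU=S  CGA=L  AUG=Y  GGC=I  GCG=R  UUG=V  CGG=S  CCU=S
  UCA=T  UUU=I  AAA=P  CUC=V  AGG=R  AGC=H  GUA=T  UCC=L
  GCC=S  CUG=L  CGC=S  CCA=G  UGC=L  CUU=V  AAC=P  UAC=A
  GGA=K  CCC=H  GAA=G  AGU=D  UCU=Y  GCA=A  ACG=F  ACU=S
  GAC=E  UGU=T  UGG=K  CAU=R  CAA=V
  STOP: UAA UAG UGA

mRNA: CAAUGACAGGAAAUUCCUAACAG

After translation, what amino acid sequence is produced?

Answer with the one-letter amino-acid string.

Answer: YPKNL

Derivation:
start AUG at pos 2
pos 2: AUG -> Y; peptide=Y
pos 5: ACA -> P; peptide=YP
pos 8: GGA -> K; peptide=YPK
pos 11: AAU -> N; peptide=YPKN
pos 14: UCC -> L; peptide=YPKNL
pos 17: UAA -> STOP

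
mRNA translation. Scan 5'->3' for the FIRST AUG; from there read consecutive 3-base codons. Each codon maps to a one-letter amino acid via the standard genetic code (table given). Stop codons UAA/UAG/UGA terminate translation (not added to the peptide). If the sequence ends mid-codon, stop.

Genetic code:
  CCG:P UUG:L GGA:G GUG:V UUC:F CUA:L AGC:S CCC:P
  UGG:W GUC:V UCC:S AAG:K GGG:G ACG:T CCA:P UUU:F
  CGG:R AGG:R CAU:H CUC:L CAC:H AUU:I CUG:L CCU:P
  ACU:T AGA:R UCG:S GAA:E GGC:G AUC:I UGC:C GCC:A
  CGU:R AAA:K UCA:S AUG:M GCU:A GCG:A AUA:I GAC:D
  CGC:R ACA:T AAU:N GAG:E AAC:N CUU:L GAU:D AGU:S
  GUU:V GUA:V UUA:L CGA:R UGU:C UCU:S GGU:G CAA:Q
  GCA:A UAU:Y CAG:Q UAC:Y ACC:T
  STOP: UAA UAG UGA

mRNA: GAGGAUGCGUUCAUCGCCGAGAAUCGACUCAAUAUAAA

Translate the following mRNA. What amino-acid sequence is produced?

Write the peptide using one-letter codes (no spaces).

start AUG at pos 4
pos 4: AUG -> M; peptide=M
pos 7: CGU -> R; peptide=MR
pos 10: UCA -> S; peptide=MRS
pos 13: UCG -> S; peptide=MRSS
pos 16: CCG -> P; peptide=MRSSP
pos 19: AGA -> R; peptide=MRSSPR
pos 22: AUC -> I; peptide=MRSSPRI
pos 25: GAC -> D; peptide=MRSSPRID
pos 28: UCA -> S; peptide=MRSSPRIDS
pos 31: AUA -> I; peptide=MRSSPRIDSI
pos 34: UAA -> STOP

Answer: MRSSPRIDSI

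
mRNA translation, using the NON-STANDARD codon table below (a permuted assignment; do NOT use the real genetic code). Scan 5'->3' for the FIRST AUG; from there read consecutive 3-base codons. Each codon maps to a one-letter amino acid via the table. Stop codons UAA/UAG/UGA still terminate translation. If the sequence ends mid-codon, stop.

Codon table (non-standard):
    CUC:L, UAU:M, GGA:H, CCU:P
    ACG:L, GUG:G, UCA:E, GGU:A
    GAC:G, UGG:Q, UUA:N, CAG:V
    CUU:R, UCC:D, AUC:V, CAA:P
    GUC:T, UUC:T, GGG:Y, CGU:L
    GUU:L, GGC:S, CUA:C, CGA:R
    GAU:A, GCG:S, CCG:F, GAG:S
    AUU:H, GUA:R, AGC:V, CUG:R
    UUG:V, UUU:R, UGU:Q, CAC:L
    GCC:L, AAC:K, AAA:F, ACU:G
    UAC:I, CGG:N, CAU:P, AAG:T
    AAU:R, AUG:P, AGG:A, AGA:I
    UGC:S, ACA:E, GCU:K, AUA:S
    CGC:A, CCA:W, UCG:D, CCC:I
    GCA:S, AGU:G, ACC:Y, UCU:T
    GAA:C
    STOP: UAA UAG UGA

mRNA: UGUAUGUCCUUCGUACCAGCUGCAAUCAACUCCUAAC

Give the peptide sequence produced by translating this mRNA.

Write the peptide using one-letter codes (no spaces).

start AUG at pos 3
pos 3: AUG -> P; peptide=P
pos 6: UCC -> D; peptide=PD
pos 9: UUC -> T; peptide=PDT
pos 12: GUA -> R; peptide=PDTR
pos 15: CCA -> W; peptide=PDTRW
pos 18: GCU -> K; peptide=PDTRWK
pos 21: GCA -> S; peptide=PDTRWKS
pos 24: AUC -> V; peptide=PDTRWKSV
pos 27: AAC -> K; peptide=PDTRWKSVK
pos 30: UCC -> D; peptide=PDTRWKSVKD
pos 33: UAA -> STOP

Answer: PDTRWKSVKD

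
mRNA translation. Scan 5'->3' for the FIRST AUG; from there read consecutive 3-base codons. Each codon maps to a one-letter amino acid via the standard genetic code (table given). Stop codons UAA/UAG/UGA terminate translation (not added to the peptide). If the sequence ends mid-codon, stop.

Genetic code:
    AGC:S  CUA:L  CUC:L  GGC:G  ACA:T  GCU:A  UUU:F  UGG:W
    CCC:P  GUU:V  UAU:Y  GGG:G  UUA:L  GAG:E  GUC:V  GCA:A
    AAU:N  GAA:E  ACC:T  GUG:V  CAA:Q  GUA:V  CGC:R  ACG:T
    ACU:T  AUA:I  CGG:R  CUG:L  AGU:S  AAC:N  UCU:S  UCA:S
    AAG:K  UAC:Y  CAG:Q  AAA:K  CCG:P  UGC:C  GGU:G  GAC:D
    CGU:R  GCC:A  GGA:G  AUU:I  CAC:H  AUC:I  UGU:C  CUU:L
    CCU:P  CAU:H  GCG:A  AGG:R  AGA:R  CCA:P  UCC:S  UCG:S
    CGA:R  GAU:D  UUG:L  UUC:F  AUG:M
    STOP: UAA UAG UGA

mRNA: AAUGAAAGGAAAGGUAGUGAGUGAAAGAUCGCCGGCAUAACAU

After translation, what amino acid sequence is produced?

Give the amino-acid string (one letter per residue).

start AUG at pos 1
pos 1: AUG -> M; peptide=M
pos 4: AAA -> K; peptide=MK
pos 7: GGA -> G; peptide=MKG
pos 10: AAG -> K; peptide=MKGK
pos 13: GUA -> V; peptide=MKGKV
pos 16: GUG -> V; peptide=MKGKVV
pos 19: AGU -> S; peptide=MKGKVVS
pos 22: GAA -> E; peptide=MKGKVVSE
pos 25: AGA -> R; peptide=MKGKVVSER
pos 28: UCG -> S; peptide=MKGKVVSERS
pos 31: CCG -> P; peptide=MKGKVVSERSP
pos 34: GCA -> A; peptide=MKGKVVSERSPA
pos 37: UAA -> STOP

Answer: MKGKVVSERSPA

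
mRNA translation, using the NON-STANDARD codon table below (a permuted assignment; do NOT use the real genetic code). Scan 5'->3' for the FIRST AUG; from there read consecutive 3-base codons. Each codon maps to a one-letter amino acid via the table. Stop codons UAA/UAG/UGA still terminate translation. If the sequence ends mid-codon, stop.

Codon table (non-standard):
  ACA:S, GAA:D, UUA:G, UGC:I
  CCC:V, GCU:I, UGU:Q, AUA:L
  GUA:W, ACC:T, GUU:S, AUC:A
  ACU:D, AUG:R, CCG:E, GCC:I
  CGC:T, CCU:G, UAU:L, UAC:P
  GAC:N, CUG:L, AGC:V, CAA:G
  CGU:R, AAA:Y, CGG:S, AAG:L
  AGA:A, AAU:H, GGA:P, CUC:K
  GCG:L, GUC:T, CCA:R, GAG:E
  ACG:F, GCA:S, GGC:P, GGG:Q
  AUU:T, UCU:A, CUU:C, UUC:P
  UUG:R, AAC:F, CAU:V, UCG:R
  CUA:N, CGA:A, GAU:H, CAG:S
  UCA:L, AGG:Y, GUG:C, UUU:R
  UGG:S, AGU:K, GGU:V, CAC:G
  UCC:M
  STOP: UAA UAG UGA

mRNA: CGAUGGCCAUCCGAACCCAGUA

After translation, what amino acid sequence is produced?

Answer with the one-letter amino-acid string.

Answer: RIAATS

Derivation:
start AUG at pos 2
pos 2: AUG -> R; peptide=R
pos 5: GCC -> I; peptide=RI
pos 8: AUC -> A; peptide=RIA
pos 11: CGA -> A; peptide=RIAA
pos 14: ACC -> T; peptide=RIAAT
pos 17: CAG -> S; peptide=RIAATS
pos 20: only 2 nt remain (<3), stop (end of mRNA)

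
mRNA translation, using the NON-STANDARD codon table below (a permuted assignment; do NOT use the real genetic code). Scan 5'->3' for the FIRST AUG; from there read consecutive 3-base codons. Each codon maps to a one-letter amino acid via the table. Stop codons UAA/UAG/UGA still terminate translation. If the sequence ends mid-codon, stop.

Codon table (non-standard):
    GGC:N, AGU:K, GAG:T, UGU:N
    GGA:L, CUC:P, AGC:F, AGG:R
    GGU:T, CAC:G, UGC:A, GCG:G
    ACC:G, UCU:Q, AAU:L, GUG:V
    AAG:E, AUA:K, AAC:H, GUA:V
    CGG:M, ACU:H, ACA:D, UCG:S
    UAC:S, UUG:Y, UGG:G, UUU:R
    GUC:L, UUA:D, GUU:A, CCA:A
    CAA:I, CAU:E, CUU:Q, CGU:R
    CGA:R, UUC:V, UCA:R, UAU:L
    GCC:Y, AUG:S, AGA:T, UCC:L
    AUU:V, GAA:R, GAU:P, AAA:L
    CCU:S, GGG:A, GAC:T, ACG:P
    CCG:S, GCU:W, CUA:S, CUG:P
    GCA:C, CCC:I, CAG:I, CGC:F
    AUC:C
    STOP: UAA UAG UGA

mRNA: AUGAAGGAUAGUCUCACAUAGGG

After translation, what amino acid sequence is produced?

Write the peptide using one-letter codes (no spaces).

Answer: SEPKPD

Derivation:
start AUG at pos 0
pos 0: AUG -> S; peptide=S
pos 3: AAG -> E; peptide=SE
pos 6: GAU -> P; peptide=SEP
pos 9: AGU -> K; peptide=SEPK
pos 12: CUC -> P; peptide=SEPKP
pos 15: ACA -> D; peptide=SEPKPD
pos 18: UAG -> STOP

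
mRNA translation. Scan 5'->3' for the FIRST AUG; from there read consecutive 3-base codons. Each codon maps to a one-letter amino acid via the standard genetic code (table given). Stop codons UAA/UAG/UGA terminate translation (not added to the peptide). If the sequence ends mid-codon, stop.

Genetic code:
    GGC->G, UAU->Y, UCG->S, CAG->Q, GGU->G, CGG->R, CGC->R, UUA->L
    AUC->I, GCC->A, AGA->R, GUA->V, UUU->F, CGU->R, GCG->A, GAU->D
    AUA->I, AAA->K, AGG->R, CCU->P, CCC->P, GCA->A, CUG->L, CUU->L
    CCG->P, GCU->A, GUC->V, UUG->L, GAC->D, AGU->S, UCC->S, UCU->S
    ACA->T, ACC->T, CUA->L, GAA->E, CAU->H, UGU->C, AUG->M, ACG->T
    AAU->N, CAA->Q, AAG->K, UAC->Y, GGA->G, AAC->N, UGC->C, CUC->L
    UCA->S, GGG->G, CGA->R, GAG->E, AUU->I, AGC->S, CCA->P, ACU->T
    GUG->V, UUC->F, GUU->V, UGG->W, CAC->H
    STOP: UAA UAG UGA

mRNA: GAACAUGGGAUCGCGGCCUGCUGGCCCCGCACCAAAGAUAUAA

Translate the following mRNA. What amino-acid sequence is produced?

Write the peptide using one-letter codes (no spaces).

start AUG at pos 4
pos 4: AUG -> M; peptide=M
pos 7: GGA -> G; peptide=MG
pos 10: UCG -> S; peptide=MGS
pos 13: CGG -> R; peptide=MGSR
pos 16: CCU -> P; peptide=MGSRP
pos 19: GCU -> A; peptide=MGSRPA
pos 22: GGC -> G; peptide=MGSRPAG
pos 25: CCC -> P; peptide=MGSRPAGP
pos 28: GCA -> A; peptide=MGSRPAGPA
pos 31: CCA -> P; peptide=MGSRPAGPAP
pos 34: AAG -> K; peptide=MGSRPAGPAPK
pos 37: AUA -> I; peptide=MGSRPAGPAPKI
pos 40: UAA -> STOP

Answer: MGSRPAGPAPKI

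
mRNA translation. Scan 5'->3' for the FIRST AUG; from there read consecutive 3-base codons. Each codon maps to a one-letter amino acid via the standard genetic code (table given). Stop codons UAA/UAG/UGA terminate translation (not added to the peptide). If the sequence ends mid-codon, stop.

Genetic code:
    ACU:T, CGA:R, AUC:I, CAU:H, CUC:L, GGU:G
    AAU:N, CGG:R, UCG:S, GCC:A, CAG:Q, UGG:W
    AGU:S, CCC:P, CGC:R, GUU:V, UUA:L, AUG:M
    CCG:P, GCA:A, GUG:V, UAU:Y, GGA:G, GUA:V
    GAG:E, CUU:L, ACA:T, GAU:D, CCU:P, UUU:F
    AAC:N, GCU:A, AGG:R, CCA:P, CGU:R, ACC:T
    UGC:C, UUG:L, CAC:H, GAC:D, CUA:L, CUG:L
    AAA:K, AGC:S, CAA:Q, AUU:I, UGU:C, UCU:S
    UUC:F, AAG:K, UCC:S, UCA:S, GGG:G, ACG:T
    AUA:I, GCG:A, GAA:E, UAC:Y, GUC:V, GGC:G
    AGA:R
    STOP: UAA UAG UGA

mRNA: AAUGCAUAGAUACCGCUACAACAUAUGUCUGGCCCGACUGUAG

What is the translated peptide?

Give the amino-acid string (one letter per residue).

start AUG at pos 1
pos 1: AUG -> M; peptide=M
pos 4: CAU -> H; peptide=MH
pos 7: AGA -> R; peptide=MHR
pos 10: UAC -> Y; peptide=MHRY
pos 13: CGC -> R; peptide=MHRYR
pos 16: UAC -> Y; peptide=MHRYRY
pos 19: AAC -> N; peptide=MHRYRYN
pos 22: AUA -> I; peptide=MHRYRYNI
pos 25: UGU -> C; peptide=MHRYRYNIC
pos 28: CUG -> L; peptide=MHRYRYNICL
pos 31: GCC -> A; peptide=MHRYRYNICLA
pos 34: CGA -> R; peptide=MHRYRYNICLAR
pos 37: CUG -> L; peptide=MHRYRYNICLARL
pos 40: UAG -> STOP

Answer: MHRYRYNICLARL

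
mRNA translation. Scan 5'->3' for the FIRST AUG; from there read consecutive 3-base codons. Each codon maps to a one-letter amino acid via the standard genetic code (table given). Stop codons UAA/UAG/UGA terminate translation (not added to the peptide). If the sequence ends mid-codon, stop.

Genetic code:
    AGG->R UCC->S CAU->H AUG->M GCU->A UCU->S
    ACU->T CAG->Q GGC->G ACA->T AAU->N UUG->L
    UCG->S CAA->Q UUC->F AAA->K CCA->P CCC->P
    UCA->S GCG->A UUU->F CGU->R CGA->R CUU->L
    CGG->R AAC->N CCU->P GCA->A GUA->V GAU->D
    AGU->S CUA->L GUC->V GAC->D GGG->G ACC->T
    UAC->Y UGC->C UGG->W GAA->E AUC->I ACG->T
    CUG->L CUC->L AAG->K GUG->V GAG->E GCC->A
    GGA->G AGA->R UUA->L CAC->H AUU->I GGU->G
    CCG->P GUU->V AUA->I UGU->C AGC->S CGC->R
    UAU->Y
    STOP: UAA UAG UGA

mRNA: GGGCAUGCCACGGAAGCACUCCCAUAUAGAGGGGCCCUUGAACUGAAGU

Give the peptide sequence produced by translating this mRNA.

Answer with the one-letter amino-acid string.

Answer: MPRKHSHIEGPLN

Derivation:
start AUG at pos 4
pos 4: AUG -> M; peptide=M
pos 7: CCA -> P; peptide=MP
pos 10: CGG -> R; peptide=MPR
pos 13: AAG -> K; peptide=MPRK
pos 16: CAC -> H; peptide=MPRKH
pos 19: UCC -> S; peptide=MPRKHS
pos 22: CAU -> H; peptide=MPRKHSH
pos 25: AUA -> I; peptide=MPRKHSHI
pos 28: GAG -> E; peptide=MPRKHSHIE
pos 31: GGG -> G; peptide=MPRKHSHIEG
pos 34: CCC -> P; peptide=MPRKHSHIEGP
pos 37: UUG -> L; peptide=MPRKHSHIEGPL
pos 40: AAC -> N; peptide=MPRKHSHIEGPLN
pos 43: UGA -> STOP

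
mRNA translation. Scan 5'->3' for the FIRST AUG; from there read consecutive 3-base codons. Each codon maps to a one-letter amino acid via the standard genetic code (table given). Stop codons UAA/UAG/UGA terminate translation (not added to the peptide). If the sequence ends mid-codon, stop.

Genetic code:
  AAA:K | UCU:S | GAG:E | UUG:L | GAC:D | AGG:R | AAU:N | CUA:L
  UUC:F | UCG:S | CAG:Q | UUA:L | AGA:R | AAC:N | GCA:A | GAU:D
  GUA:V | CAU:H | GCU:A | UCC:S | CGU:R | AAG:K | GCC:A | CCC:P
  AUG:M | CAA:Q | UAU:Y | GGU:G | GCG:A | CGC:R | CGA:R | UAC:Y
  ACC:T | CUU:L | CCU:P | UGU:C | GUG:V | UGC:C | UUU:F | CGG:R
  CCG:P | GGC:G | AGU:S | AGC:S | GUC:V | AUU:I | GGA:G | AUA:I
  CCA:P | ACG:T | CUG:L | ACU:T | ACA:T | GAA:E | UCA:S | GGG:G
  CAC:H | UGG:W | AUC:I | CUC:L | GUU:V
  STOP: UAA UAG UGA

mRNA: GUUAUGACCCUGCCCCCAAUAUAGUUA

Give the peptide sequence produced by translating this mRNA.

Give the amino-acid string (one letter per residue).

Answer: MTLPPI

Derivation:
start AUG at pos 3
pos 3: AUG -> M; peptide=M
pos 6: ACC -> T; peptide=MT
pos 9: CUG -> L; peptide=MTL
pos 12: CCC -> P; peptide=MTLP
pos 15: CCA -> P; peptide=MTLPP
pos 18: AUA -> I; peptide=MTLPPI
pos 21: UAG -> STOP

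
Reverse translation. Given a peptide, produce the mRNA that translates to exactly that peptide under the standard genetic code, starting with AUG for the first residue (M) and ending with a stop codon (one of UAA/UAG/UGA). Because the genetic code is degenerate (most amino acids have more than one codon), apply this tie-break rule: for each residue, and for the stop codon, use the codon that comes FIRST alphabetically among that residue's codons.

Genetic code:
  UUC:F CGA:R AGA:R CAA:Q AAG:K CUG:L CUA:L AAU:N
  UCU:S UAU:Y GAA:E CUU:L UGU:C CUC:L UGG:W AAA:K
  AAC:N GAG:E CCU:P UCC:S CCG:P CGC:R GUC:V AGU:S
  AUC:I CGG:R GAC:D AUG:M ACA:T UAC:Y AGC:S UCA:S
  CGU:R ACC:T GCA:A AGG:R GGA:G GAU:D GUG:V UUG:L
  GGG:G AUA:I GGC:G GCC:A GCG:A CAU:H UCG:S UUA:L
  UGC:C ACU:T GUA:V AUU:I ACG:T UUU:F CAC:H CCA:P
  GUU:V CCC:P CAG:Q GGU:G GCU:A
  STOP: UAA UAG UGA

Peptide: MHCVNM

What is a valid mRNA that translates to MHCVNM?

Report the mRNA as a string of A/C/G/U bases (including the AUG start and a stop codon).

residue 1: M -> AUG (start codon)
residue 2: H codons sorted = CAC,CAU -> pick first = CAC
residue 3: C codons sorted = UGC,UGU -> pick first = UGC
residue 4: V codons sorted = GUA,GUC,GUG,GUU -> pick first = GUA
residue 5: N codons sorted = AAC,AAU -> pick first = AAC
residue 6: M -> AUG (only codon)
terminator: stop codons sorted = UAA,UAG,UGA -> pick first = UAA

Answer: mRNA: AUGCACUGCGUAAACAUGUAA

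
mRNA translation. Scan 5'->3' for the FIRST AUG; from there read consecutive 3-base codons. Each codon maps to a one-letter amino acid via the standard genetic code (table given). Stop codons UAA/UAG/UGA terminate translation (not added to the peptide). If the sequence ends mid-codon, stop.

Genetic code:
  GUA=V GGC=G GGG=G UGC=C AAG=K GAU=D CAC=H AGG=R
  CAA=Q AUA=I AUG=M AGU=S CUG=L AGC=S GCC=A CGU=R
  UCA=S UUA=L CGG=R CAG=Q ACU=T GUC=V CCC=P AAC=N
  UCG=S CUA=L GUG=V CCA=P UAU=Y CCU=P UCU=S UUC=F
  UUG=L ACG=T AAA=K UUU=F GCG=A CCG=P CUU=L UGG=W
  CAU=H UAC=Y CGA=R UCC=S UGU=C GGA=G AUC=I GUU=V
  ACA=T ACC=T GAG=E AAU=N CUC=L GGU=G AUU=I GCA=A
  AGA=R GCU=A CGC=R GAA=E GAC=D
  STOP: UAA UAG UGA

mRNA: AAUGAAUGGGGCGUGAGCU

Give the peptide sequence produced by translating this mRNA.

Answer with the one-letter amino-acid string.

start AUG at pos 1
pos 1: AUG -> M; peptide=M
pos 4: AAU -> N; peptide=MN
pos 7: GGG -> G; peptide=MNG
pos 10: GCG -> A; peptide=MNGA
pos 13: UGA -> STOP

Answer: MNGA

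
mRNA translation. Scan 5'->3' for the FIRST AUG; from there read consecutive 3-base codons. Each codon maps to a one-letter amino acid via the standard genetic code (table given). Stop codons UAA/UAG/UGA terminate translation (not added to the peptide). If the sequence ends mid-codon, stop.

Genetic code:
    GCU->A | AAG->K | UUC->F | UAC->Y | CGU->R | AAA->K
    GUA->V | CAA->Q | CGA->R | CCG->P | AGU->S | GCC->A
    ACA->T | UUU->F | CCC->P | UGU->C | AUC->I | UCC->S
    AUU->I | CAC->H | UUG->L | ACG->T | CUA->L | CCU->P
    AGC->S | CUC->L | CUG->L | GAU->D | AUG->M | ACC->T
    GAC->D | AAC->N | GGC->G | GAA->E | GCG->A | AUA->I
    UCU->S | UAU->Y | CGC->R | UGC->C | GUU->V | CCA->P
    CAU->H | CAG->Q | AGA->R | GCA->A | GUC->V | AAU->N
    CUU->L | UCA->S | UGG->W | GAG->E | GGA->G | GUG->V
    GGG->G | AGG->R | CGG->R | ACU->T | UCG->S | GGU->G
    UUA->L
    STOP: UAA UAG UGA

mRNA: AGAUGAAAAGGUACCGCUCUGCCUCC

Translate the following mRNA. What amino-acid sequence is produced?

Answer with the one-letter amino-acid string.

Answer: MKRYRSAS

Derivation:
start AUG at pos 2
pos 2: AUG -> M; peptide=M
pos 5: AAA -> K; peptide=MK
pos 8: AGG -> R; peptide=MKR
pos 11: UAC -> Y; peptide=MKRY
pos 14: CGC -> R; peptide=MKRYR
pos 17: UCU -> S; peptide=MKRYRS
pos 20: GCC -> A; peptide=MKRYRSA
pos 23: UCC -> S; peptide=MKRYRSAS
pos 26: only 0 nt remain (<3), stop (end of mRNA)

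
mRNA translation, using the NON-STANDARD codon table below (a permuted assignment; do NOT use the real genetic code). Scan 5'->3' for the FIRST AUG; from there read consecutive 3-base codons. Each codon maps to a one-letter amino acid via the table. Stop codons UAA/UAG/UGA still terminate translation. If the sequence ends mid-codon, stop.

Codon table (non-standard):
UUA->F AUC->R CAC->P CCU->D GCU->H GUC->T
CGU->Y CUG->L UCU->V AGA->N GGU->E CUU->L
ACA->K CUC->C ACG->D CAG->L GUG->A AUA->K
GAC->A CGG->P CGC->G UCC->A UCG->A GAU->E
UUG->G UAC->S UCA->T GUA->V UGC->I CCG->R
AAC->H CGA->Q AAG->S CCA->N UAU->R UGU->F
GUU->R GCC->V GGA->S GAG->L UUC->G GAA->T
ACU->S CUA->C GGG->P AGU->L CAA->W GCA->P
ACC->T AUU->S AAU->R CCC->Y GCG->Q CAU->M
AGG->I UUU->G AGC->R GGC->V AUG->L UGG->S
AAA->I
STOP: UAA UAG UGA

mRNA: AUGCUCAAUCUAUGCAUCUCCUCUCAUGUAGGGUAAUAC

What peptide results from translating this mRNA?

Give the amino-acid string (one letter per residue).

start AUG at pos 0
pos 0: AUG -> L; peptide=L
pos 3: CUC -> C; peptide=LC
pos 6: AAU -> R; peptide=LCR
pos 9: CUA -> C; peptide=LCRC
pos 12: UGC -> I; peptide=LCRCI
pos 15: AUC -> R; peptide=LCRCIR
pos 18: UCC -> A; peptide=LCRCIRA
pos 21: UCU -> V; peptide=LCRCIRAV
pos 24: CAU -> M; peptide=LCRCIRAVM
pos 27: GUA -> V; peptide=LCRCIRAVMV
pos 30: GGG -> P; peptide=LCRCIRAVMVP
pos 33: UAA -> STOP

Answer: LCRCIRAVMVP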